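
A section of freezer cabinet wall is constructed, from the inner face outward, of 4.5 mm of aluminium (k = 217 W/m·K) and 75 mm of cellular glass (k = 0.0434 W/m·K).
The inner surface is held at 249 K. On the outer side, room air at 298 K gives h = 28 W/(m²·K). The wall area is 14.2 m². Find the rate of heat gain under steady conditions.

Treating each layer as a thermal resistance in series:
R_aluminium = L/(kA) = 0.0045/(217×14.2) = 1.46×10^-6 K/W
R_cellular glass = L/(kA) = 0.075/(0.0434×14.2) = 0.1217 K/W
R_outer film = 1/(h_o·A) = 1/(28×14.2) = 0.002515 K/W
R_total = 0.1242 K/W
Q = ΔT / R_total = 49 / 0.1242

Q ≈ 394 W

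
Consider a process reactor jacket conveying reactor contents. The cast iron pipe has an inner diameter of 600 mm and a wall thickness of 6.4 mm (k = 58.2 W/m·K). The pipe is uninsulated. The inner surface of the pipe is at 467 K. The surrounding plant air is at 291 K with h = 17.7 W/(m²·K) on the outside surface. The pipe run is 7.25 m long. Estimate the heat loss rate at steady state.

For a radial system each layer contributes R = ln(r_out/r_in)/(2πkL); films add R = 1/(hA).
R_cast iron pipe wall = ln(306.4/300)/(2π×58.2×7.25) = 7.962×10^-6 K/W
R_outer film = 1/(h_o·2πr_oL) = 1/(17.7×2π×0.3064×7.25) = 0.004048 K/W
R_total = 0.004056 K/W
Q = ΔT/R_total = 176/0.004056

Q ≈ 43400 W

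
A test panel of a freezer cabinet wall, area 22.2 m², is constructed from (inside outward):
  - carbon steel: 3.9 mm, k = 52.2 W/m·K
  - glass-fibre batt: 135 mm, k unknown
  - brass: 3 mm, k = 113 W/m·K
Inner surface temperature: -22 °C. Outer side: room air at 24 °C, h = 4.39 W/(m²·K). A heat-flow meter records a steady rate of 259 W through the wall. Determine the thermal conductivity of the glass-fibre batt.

Series thermal resistances:
R_carbon steel = L/(kA) = 0.0039/(52.2×22.2) = 3.365×10^-6 K/W
R_brass = L/(kA) = 0.003/(113×22.2) = 1.196×10^-6 K/W
R_outer film = 1/(h_o·A) = 1/(4.39×22.2) = 0.01026 K/W
Sum of known resistances R_other = 0.01027 K/W
Total R = ΔT/Q = 46/259 = 0.1776 K/W
R_glass-fibre batt = R_total − R_other = 0.1673 K/W
k = L/(R·A) = 0.135/(0.1673×22.2)

k ≈ 0.0363 W/(m·K)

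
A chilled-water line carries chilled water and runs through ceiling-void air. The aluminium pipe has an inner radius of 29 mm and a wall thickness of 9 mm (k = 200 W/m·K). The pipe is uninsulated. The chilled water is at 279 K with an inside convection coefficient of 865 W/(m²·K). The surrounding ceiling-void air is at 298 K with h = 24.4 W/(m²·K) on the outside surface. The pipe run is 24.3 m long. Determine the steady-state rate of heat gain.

Q ≈ 2590 W

Per-layer cylindrical resistances, series-summed:
R_inner film = 1/(h_i·2πr₁L) = 1/(865×2π×0.029×24.3) = 2.611×10^-4 K/W
R_aluminium pipe wall = ln(38/29)/(2π×200×24.3) = 8.851×10^-6 K/W
R_outer film = 1/(h_o·2πr_oL) = 1/(24.4×2π×0.038×24.3) = 0.007064 K/W
R_total = 0.007334 K/W
Q = ΔT/R_total = 19/0.007334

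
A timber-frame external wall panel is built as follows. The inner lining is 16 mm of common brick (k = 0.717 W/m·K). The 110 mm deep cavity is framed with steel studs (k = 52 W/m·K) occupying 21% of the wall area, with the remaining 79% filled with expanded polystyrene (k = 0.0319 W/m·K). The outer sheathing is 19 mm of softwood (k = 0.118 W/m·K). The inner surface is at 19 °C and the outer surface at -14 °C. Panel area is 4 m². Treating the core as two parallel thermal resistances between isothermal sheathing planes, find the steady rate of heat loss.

Q ≈ 683 W

Sheathing layers in series; stud and cavity paths in parallel between them.
R_inner = 0.016/(0.717×4) = 0.005579 K/W
R_stud  = 0.11/(52×0.21×4) = 0.002518 K/W
R_cav   = 0.11/(0.0319×0.79×4) = 1.091 K/W
1/R_core = 1/R_stud + 1/R_cav → R_core = 0.002513 K/W
R_outer = 0.019/(0.118×4) = 0.04025 K/W
R_total = 0.04835 K/W
Q = ΔT/R_total = 33/0.04835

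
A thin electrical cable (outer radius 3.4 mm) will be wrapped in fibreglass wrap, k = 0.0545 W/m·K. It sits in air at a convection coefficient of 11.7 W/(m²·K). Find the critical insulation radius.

r_cr ≈ 4.66 mm

For a cylinder r_cr = k/h = 0.0545/11.7
r_cr = 4.66 mm; since the bare radius (3.4 mm) is below r_cr, adding a thin layer of insulation will *increase* heat loss.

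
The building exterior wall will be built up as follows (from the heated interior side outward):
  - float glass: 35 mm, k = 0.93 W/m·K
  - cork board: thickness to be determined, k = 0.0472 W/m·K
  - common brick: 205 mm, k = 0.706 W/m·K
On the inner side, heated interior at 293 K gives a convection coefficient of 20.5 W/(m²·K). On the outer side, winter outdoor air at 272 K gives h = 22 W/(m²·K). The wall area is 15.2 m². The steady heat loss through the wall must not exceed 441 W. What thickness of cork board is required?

L ≈ 14.2 mm

Model the wall as resistances in series:
R_inner film = 1/(h_i·A) = 1/(20.5×15.2) = 0.003209 K/W
R_float glass = L/(kA) = 0.035/(0.93×15.2) = 0.002476 K/W
R_common brick = L/(kA) = 0.205/(0.706×15.2) = 0.0191 K/W
R_outer film = 1/(h_o·A) = 1/(22×15.2) = 0.00299 K/W
Sum of the known resistances R_other = 0.02778 K/W
Required total resistance R_tot = ΔT/Q_allow = 21/441 = 0.04762 K/W
R_cork board = R_tot − R_other = 0.01984 K/W
L = R·k·A = 0.01984×0.0472×15.2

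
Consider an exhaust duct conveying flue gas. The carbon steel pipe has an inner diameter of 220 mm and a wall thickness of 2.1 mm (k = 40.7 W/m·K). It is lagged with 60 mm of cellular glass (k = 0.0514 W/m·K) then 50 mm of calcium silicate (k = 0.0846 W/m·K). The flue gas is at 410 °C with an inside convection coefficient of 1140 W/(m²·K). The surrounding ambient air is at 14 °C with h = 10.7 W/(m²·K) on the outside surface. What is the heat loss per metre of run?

Radial resistances (cylindrical: R_cond = ln(r_o/r_i)/(2πkL), R_conv = 1/(h·2πrL)):
R_inner film = 1/(h_i·2πr₁L) = 1/(1140×2π×0.11×1) = 0.001269 K/W
R_carbon steel pipe wall = ln(112.1/110)/(2π×40.7×1) = 7.395×10^-5 K/W
R_cellular glass = ln(172.1/112.1)/(2π×0.0514×1) = 1.327 K/W
R_calcium silicate = ln(222.1/172.1)/(2π×0.0846×1) = 0.4798 K/W
R_outer film = 1/(h_o·2πr_oL) = 1/(10.7×2π×0.2221×1) = 0.06697 K/W
R_total = 1.876 K/W
Q = ΔT/R_total = 396/1.876

q′ ≈ 211 W/m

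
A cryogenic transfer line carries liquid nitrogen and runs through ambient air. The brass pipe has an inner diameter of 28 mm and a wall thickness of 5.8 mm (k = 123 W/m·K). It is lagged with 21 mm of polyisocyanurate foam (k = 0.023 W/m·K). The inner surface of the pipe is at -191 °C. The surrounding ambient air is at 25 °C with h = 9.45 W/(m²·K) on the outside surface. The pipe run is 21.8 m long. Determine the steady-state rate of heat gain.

Treating each annulus and film as a series resistance:
R_brass pipe wall = ln(19.8/14)/(2π×123×21.8) = 2.057×10^-5 K/W
R_polyisocyanurate foam = ln(40.8/19.8)/(2π×0.023×21.8) = 0.2295 K/W
R_outer film = 1/(h_o·2πr_oL) = 1/(9.45×2π×0.0408×21.8) = 0.01894 K/W
R_total = 0.2485 K/W
Q = ΔT/R_total = 216/0.2485

Q ≈ 869 W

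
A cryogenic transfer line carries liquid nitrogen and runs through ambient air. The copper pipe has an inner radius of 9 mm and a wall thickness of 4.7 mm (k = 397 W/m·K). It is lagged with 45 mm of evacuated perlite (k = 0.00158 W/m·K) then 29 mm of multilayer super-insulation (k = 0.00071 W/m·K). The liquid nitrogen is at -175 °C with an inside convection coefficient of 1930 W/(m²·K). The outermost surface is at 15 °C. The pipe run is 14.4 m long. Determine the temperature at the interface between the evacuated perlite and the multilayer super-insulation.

T ≈ -57.3 °C

Cylindrical conduction, so R = ln(r₂/r₁)/(2πkL) per layer, in series:
R_inner film = 1/(h_i·2πr₁L) = 1/(1930×2π×0.009×14.4) = 6.363×10^-4 K/W
R_copper pipe wall = ln(13.7/9)/(2π×397×14.4) = 1.17×10^-5 K/W
R_evacuated perlite = ln(58.7/13.7)/(2π×0.00158×14.4) = 10.18 K/W
R_multilayer super-insulation = ln(87.7/58.7)/(2π×0.00071×14.4) = 6.25 K/W
R_total = 16.43 K/W
Q = ΔT/R_total = 190/16.43
Q = 11.6 W
T_interface = T_inner + Q·ΣR(inner→interface) = -175 + 11.6×10.18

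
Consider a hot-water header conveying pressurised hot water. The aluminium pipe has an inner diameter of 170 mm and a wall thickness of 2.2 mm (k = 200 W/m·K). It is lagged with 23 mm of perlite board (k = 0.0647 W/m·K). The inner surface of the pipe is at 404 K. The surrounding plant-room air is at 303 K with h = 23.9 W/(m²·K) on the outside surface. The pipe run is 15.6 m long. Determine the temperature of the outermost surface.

For a radial system each layer contributes R = ln(r_out/r_in)/(2πkL); films add R = 1/(hA).
R_aluminium pipe wall = ln(87.2/85)/(2π×200×15.6) = 1.303×10^-6 K/W
R_perlite board = ln(110.2/87.2)/(2π×0.0647×15.6) = 0.03691 K/W
R_outer film = 1/(h_o·2πr_oL) = 1/(23.9×2π×0.1102×15.6) = 0.003874 K/W
R_total = 0.04079 K/W
Q = ΔT/R_total = 101/0.04079
Q = 2480 W
T_interface = T_inner − Q·ΣR(inner→interface) = 404 − 2480×0.03691

T ≈ 313 K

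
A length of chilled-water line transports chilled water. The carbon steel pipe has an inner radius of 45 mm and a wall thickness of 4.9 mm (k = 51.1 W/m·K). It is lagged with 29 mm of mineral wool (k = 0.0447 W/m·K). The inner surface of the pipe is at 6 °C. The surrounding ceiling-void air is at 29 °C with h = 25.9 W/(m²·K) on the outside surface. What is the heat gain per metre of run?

Cylindrical conduction, so R = ln(r₂/r₁)/(2πkL) per layer, in series:
R_carbon steel pipe wall = ln(49.9/45)/(2π×51.1×1) = 3.219×10^-4 K/W
R_mineral wool = ln(78.9/49.9)/(2π×0.0447×1) = 1.631 K/W
R_outer film = 1/(h_o·2πr_oL) = 1/(25.9×2π×0.0789×1) = 0.07788 K/W
R_total = 1.709 K/W
Q = ΔT/R_total = 23/1.709

q′ ≈ 13.5 W/m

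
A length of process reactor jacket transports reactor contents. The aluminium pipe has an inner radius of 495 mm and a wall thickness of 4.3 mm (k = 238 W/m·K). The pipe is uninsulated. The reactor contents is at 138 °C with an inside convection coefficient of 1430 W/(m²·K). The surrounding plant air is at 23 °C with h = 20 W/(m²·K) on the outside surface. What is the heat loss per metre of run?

Radial resistances (cylindrical: R_cond = ln(r_o/r_i)/(2πkL), R_conv = 1/(h·2πrL)):
R_inner film = 1/(h_i·2πr₁L) = 1/(1430×2π×0.495×1) = 2.248×10^-4 K/W
R_aluminium pipe wall = ln(499.3/495)/(2π×238×1) = 5.784×10^-6 K/W
R_outer film = 1/(h_o·2πr_oL) = 1/(20×2π×0.4993×1) = 0.01594 K/W
R_total = 0.01617 K/W
Q = ΔT/R_total = 115/0.01617

q′ ≈ 7110 W/m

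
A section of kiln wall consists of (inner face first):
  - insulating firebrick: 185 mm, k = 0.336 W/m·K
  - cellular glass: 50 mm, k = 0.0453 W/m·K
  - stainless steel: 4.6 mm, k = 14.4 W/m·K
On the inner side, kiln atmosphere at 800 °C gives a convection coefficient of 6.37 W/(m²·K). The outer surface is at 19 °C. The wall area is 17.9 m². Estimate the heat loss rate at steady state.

Q ≈ 7720 W

Using the resistance-network approach (series):
R_inner film = 1/(h_i·A) = 1/(6.37×17.9) = 0.00877 K/W
R_insulating firebrick = L/(kA) = 0.185/(0.336×17.9) = 0.03076 K/W
R_cellular glass = L/(kA) = 0.05/(0.0453×17.9) = 0.06166 K/W
R_stainless steel = L/(kA) = 0.0046/(14.4×17.9) = 1.785×10^-5 K/W
R_total = 0.1012 K/W
Q = ΔT / R_total = 781 / 0.1012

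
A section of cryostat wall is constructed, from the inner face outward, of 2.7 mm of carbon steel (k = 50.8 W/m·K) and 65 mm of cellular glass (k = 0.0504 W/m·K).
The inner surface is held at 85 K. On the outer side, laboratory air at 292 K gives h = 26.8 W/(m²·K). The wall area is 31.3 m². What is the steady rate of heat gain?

Using the resistance-network approach (series):
R_carbon steel = L/(kA) = 0.0027/(50.8×31.3) = 1.698×10^-6 K/W
R_cellular glass = L/(kA) = 0.065/(0.0504×31.3) = 0.0412 K/W
R_outer film = 1/(h_o·A) = 1/(26.8×31.3) = 0.001192 K/W
R_total = 0.0424 K/W
Q = ΔT / R_total = 207 / 0.0424

Q ≈ 4880 W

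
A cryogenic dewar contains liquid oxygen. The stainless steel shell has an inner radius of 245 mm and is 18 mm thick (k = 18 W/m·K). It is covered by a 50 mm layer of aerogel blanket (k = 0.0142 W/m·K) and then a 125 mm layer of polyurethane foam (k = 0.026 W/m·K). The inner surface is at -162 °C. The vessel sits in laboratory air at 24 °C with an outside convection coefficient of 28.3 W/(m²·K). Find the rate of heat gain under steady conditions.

Q ≈ 29.9 W

Each spherical layer contributes R = (1/r_i − 1/r_o)/(4πk):
R_stainless steel shell = (1/0.245 − 1/0.263)/(4π×18) = 0.001235 K/W
R_aerogel blanket = (1/0.263 − 1/0.313)/(4π×0.0142) = 3.404 K/W
R_polyurethane foam = (1/0.313 − 1/0.438)/(4π×0.026) = 2.791 K/W
R_outer film = 1/(h·4πr_o²) = 1/(28.3×4π×0.438²) = 0.01466 K/W
R_total = 6.21 K/W
Q = ΔT/R_total = 186/6.21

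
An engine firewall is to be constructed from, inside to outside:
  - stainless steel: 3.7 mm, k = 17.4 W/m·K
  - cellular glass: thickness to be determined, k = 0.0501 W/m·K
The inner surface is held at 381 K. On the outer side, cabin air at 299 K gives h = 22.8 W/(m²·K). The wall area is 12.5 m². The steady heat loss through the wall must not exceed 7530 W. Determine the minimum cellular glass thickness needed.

Series thermal resistances:
R_stainless steel = L/(kA) = 0.0037/(17.4×12.5) = 1.701×10^-5 K/W
R_outer film = 1/(h_o·A) = 1/(22.8×12.5) = 0.003509 K/W
Sum of the known resistances R_other = 0.003526 K/W
Required total resistance R_tot = ΔT/Q_allow = 82/7530 = 0.01089 K/W
R_cellular glass = R_tot − R_other = 0.007364 K/W
L = R·k·A = 0.007364×0.0501×12.5

L ≈ 4.61 mm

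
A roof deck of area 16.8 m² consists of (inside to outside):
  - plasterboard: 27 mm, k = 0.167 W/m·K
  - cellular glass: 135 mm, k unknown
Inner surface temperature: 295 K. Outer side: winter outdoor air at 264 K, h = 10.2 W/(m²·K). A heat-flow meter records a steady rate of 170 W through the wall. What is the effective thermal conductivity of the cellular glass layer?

Model the wall as resistances in series:
R_plasterboard = L/(kA) = 0.027/(0.167×16.8) = 0.009624 K/W
R_outer film = 1/(h_o·A) = 1/(10.2×16.8) = 0.005836 K/W
Sum of known resistances R_other = 0.01546 K/W
Total R = ΔT/Q = 31/170 = 0.1824 K/W
R_cellular glass = R_total − R_other = 0.1669 K/W
k = L/(R·A) = 0.135/(0.1669×16.8)

k ≈ 0.0481 W/(m·K)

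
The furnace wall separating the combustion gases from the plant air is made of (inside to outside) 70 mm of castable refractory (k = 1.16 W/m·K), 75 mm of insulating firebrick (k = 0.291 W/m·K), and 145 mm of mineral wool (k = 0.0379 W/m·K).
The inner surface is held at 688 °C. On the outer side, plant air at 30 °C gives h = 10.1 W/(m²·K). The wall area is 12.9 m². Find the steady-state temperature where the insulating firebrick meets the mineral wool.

Using the resistance-network approach (series):
R_castable refractory = L/(kA) = 0.07/(1.16×12.9) = 0.004678 K/W
R_insulating firebrick = L/(kA) = 0.075/(0.291×12.9) = 0.01998 K/W
R_mineral wool = L/(kA) = 0.145/(0.0379×12.9) = 0.2966 K/W
R_outer film = 1/(h_o·A) = 1/(10.1×12.9) = 0.007675 K/W
R_total = 0.3289 K/W;  Q = ΔT/R_total = 658/0.3289 = 2001 W
T_interface = T_inner − Q·ΣR(inner→interface) = 688 − 2000×0.02466

T ≈ 639 °C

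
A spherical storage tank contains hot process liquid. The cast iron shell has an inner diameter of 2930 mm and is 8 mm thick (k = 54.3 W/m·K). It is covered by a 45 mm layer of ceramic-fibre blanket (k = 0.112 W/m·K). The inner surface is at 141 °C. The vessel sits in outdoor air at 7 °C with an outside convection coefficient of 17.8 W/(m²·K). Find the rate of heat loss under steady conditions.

Each spherical layer contributes R = (1/r_i − 1/r_o)/(4πk):
R_cast iron shell = (1/1.465 − 1/1.473)/(4π×54.3) = 5.433×10^-6 K/W
R_ceramic-fibre blanket = (1/1.473 − 1/1.518)/(4π×0.112) = 0.0143 K/W
R_outer film = 1/(h·4πr_o²) = 1/(17.8×4π×1.518²) = 0.00194 K/W
R_total = 0.01624 K/W
Q = ΔT/R_total = 134/0.01624

Q ≈ 8250 W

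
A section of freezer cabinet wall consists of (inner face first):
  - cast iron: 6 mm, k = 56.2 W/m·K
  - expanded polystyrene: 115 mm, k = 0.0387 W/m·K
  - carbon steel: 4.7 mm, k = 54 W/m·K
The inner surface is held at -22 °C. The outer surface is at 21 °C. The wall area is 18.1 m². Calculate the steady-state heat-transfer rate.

Q ≈ 262 W

Series thermal resistances:
R_cast iron = L/(kA) = 0.006/(56.2×18.1) = 5.898×10^-6 K/W
R_expanded polystyrene = L/(kA) = 0.115/(0.0387×18.1) = 0.1642 K/W
R_carbon steel = L/(kA) = 0.0047/(54×18.1) = 4.809×10^-6 K/W
R_total = 0.1642 K/W
Q = ΔT / R_total = 43 / 0.1642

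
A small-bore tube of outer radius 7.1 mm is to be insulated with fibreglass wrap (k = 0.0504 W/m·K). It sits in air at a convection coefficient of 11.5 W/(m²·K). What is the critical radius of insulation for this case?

r_cr ≈ 4.38 mm

For a cylinder r_cr = k/h = 0.0504/11.5
r_cr = 4.38 mm; since the bare radius (7.1 mm) is above r_cr, any added insulation will reduce heat loss.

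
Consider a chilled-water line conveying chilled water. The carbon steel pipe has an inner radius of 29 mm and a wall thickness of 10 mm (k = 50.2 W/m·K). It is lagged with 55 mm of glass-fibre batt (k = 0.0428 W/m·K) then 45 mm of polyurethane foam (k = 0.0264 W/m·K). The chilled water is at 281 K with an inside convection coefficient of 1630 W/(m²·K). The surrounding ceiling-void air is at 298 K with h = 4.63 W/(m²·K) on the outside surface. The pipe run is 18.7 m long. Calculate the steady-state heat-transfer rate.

Treating each annulus and film as a series resistance:
R_inner film = 1/(h_i·2πr₁L) = 1/(1630×2π×0.029×18.7) = 1.8×10^-4 K/W
R_carbon steel pipe wall = ln(39/29)/(2π×50.2×18.7) = 5.023×10^-5 K/W
R_glass-fibre batt = ln(94/39)/(2π×0.0428×18.7) = 0.1749 K/W
R_polyurethane foam = ln(139/94)/(2π×0.0264×18.7) = 0.1261 K/W
R_outer film = 1/(h_o·2πr_oL) = 1/(4.63×2π×0.139×18.7) = 0.01322 K/W
R_total = 0.3145 K/W
Q = ΔT/R_total = 17/0.3145

Q ≈ 54.1 W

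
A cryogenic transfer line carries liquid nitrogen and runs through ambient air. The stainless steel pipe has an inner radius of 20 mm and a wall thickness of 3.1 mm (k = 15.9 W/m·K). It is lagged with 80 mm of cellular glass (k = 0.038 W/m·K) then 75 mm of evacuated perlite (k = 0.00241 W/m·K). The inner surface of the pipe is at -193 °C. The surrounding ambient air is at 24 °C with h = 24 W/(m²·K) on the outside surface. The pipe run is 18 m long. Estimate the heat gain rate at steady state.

Radial resistances (cylindrical: R_cond = ln(r_o/r_i)/(2πkL), R_conv = 1/(h·2πrL)):
R_stainless steel pipe wall = ln(23.1/20)/(2π×15.9×18) = 8.013×10^-5 K/W
R_cellular glass = ln(103.1/23.1)/(2π×0.038×18) = 0.3481 K/W
R_evacuated perlite = ln(178.1/103.1)/(2π×0.00241×18) = 2.006 K/W
R_outer film = 1/(h_o·2πr_oL) = 1/(24×2π×0.1781×18) = 0.002069 K/W
R_total = 2.356 K/W
Q = ΔT/R_total = 217/2.356

Q ≈ 92.1 W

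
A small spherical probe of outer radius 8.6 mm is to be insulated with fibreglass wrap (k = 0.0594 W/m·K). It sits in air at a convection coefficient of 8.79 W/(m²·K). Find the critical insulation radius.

For a sphere r_cr = 2k/h = 2×0.0594/8.79
r_cr = 13.5 mm; since the bare radius (8.6 mm) is below r_cr, adding a thin layer of insulation will *increase* heat loss.

r_cr ≈ 13.5 mm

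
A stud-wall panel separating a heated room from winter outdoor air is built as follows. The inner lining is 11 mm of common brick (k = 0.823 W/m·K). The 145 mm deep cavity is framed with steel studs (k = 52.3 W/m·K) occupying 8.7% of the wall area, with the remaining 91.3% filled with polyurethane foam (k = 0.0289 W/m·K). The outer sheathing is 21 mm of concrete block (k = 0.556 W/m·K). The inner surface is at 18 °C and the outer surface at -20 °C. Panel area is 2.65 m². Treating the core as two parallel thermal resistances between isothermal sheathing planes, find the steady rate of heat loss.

Q ≈ 1220 W

Sheathing layers in series; stud and cavity paths in parallel between them.
R_inner = 0.011/(0.823×2.65) = 0.005044 K/W
R_stud  = 0.145/(52.3×0.087×2.65) = 0.01203 K/W
R_cav   = 0.145/(0.0289×0.913×2.65) = 2.074 K/W
1/R_core = 1/R_stud + 1/R_cav → R_core = 0.01196 K/W
R_outer = 0.021/(0.556×2.65) = 0.01425 K/W
R_total = 0.03125 K/W
Q = ΔT/R_total = 38/0.03125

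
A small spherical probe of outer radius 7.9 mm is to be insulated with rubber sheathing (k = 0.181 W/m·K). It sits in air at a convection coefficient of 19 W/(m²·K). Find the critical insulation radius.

For a sphere r_cr = 2k/h = 2×0.181/19
r_cr = 19.1 mm; since the bare radius (7.9 mm) is below r_cr, adding a thin layer of insulation will *increase* heat loss.

r_cr ≈ 19.1 mm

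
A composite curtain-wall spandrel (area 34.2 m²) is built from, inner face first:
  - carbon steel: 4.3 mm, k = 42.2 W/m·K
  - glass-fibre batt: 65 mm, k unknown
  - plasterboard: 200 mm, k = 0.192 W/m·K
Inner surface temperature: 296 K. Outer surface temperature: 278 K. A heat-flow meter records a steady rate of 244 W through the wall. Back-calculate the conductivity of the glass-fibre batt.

k ≈ 0.0439 W/(m·K)

Using the resistance-network approach (series):
R_carbon steel = L/(kA) = 0.0043/(42.2×34.2) = 2.979×10^-6 K/W
R_plasterboard = L/(kA) = 0.2/(0.192×34.2) = 0.03046 K/W
Sum of known resistances R_other = 0.03046 K/W
Total R = ΔT/Q = 18/244 = 0.07377 K/W
R_glass-fibre batt = R_total − R_other = 0.04331 K/W
k = L/(R·A) = 0.065/(0.04331×34.2)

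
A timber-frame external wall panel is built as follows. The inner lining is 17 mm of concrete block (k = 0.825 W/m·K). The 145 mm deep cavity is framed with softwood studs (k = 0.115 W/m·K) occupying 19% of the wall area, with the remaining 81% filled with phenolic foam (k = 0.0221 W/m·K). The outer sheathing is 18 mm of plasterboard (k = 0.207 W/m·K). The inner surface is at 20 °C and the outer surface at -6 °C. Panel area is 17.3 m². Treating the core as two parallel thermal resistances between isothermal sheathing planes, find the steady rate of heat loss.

Q ≈ 120 W

Sheathing layers in series; stud and cavity paths in parallel between them.
R_inner = 0.017/(0.825×17.3) = 0.001191 K/W
R_stud  = 0.145/(0.115×0.19×17.3) = 0.3836 K/W
R_cav   = 0.145/(0.0221×0.81×17.3) = 0.4682 K/W
1/R_core = 1/R_stud + 1/R_cav → R_core = 0.2109 K/W
R_outer = 0.018/(0.207×17.3) = 0.005026 K/W
R_total = 0.2171 K/W
Q = ΔT/R_total = 26/0.2171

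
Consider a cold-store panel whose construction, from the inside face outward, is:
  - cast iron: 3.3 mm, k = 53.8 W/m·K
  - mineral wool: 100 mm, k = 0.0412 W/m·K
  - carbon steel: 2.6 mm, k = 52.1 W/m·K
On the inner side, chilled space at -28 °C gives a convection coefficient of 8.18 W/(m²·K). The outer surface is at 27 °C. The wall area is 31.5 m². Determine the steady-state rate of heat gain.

Model the wall as resistances in series:
R_inner film = 1/(h_i·A) = 1/(8.18×31.5) = 0.003881 K/W
R_cast iron = L/(kA) = 0.0033/(53.8×31.5) = 1.947×10^-6 K/W
R_mineral wool = L/(kA) = 0.1/(0.0412×31.5) = 0.07705 K/W
R_carbon steel = L/(kA) = 0.0026/(52.1×31.5) = 1.584×10^-6 K/W
R_total = 0.08094 K/W
Q = ΔT / R_total = 55 / 0.08094

Q ≈ 680 W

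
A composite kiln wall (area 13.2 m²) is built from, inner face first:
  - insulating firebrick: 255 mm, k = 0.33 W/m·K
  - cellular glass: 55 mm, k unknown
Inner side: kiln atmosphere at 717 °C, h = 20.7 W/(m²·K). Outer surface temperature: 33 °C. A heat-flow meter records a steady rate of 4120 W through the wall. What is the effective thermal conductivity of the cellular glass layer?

Treating each layer as a thermal resistance in series:
R_inner film = 1/(h_i·A) = 1/(20.7×13.2) = 0.00366 K/W
R_insulating firebrick = L/(kA) = 0.255/(0.33×13.2) = 0.05854 K/W
Sum of known resistances R_other = 0.0622 K/W
Total R = ΔT/Q = 684/4120 = 0.166 K/W
R_cellular glass = R_total − R_other = 0.1038 K/W
k = L/(R·A) = 0.055/(0.1038×13.2)

k ≈ 0.0401 W/(m·K)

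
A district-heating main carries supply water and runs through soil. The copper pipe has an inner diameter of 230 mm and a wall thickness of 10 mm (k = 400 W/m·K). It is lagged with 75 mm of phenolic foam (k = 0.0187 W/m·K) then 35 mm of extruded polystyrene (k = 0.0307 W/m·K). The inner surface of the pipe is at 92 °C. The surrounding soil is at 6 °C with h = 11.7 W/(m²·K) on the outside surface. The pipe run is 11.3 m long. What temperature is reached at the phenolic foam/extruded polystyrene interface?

Cylindrical conduction, so R = ln(r₂/r₁)/(2πkL) per layer, in series:
R_copper pipe wall = ln(125/115)/(2π×400×11.3) = 2.936×10^-6 K/W
R_phenolic foam = ln(200/125)/(2π×0.0187×11.3) = 0.354 K/W
R_extruded polystyrene = ln(235/200)/(2π×0.0307×11.3) = 0.07399 K/W
R_outer film = 1/(h_o·2πr_oL) = 1/(11.7×2π×0.235×11.3) = 0.005123 K/W
R_total = 0.4331 K/W
Q = ΔT/R_total = 86/0.4331
Q = 199 W
T_interface = T_inner − Q·ΣR(inner→interface) = 92 − 199×0.354

T ≈ 21.7 °C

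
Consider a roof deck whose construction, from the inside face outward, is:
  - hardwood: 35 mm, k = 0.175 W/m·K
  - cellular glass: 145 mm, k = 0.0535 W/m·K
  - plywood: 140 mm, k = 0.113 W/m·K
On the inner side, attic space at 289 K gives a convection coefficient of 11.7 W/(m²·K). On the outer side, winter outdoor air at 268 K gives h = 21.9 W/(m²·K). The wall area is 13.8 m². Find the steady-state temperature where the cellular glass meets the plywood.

T ≈ 274 K

Using the resistance-network approach (series):
R_inner film = 1/(h_i·A) = 1/(11.7×13.8) = 0.006193 K/W
R_hardwood = L/(kA) = 0.035/(0.175×13.8) = 0.01449 K/W
R_cellular glass = L/(kA) = 0.145/(0.0535×13.8) = 0.1964 K/W
R_plywood = L/(kA) = 0.14/(0.113×13.8) = 0.08978 K/W
R_outer film = 1/(h_o·A) = 1/(21.9×13.8) = 0.003309 K/W
R_total = 0.3102 K/W;  Q = ΔT/R_total = 21/0.3102 = 67.7 W
T_interface = T_inner − Q·ΣR(inner→interface) = 289 − 67.7×0.2171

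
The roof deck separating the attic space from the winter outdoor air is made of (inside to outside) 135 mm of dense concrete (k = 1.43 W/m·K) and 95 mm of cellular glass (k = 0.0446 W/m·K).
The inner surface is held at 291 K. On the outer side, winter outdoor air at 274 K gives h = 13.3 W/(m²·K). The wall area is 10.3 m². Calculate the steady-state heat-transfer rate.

Q ≈ 76.1 W

Using the resistance-network approach (series):
R_dense concrete = L/(kA) = 0.135/(1.43×10.3) = 0.009166 K/W
R_cellular glass = L/(kA) = 0.095/(0.0446×10.3) = 0.2068 K/W
R_outer film = 1/(h_o·A) = 1/(13.3×10.3) = 0.0073 K/W
R_total = 0.2233 K/W
Q = ΔT / R_total = 17 / 0.2233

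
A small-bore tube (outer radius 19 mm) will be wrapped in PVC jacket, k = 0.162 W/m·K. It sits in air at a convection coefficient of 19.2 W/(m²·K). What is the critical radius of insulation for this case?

For a cylinder r_cr = k/h = 0.162/19.2
r_cr = 8.44 mm; since the bare radius (19 mm) is above r_cr, any added insulation will reduce heat loss.

r_cr ≈ 8.44 mm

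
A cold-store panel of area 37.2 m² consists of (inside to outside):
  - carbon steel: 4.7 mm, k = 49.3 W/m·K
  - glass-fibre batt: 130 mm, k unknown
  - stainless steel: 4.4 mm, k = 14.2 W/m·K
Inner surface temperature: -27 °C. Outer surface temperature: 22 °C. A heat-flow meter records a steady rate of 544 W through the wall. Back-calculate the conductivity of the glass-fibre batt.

Model the wall as resistances in series:
R_carbon steel = L/(kA) = 0.0047/(49.3×37.2) = 2.563×10^-6 K/W
R_stainless steel = L/(kA) = 0.0044/(14.2×37.2) = 8.33×10^-6 K/W
Sum of known resistances R_other = 1.089×10^-5 K/W
Total R = ΔT/Q = 49/544 = 0.09007 K/W
R_glass-fibre batt = R_total − R_other = 0.09006 K/W
k = L/(R·A) = 0.13/(0.09006×37.2)

k ≈ 0.0388 W/(m·K)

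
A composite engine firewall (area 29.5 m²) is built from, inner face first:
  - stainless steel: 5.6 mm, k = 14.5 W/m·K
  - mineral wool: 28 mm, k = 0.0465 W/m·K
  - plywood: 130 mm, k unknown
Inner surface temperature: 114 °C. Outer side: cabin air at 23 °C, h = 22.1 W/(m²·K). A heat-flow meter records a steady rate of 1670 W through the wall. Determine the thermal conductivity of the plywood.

Thermal resistances in series:
R_stainless steel = L/(kA) = 0.0056/(14.5×29.5) = 1.309×10^-5 K/W
R_mineral wool = L/(kA) = 0.028/(0.0465×29.5) = 0.02041 K/W
R_outer film = 1/(h_o·A) = 1/(22.1×29.5) = 0.001534 K/W
Sum of known resistances R_other = 0.02196 K/W
Total R = ΔT/Q = 91/1670 = 0.05449 K/W
R_plywood = R_total − R_other = 0.03253 K/W
k = L/(R·A) = 0.13/(0.03253×29.5)

k ≈ 0.135 W/(m·K)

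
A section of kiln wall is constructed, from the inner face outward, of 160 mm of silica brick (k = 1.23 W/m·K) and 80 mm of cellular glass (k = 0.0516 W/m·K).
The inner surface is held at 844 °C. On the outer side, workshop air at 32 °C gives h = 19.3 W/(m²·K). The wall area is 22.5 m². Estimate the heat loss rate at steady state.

Thermal resistances in series:
R_silica brick = L/(kA) = 0.16/(1.23×22.5) = 0.005781 K/W
R_cellular glass = L/(kA) = 0.08/(0.0516×22.5) = 0.06891 K/W
R_outer film = 1/(h_o·A) = 1/(19.3×22.5) = 0.002303 K/W
R_total = 0.07699 K/W
Q = ΔT / R_total = 812 / 0.07699

Q ≈ 10500 W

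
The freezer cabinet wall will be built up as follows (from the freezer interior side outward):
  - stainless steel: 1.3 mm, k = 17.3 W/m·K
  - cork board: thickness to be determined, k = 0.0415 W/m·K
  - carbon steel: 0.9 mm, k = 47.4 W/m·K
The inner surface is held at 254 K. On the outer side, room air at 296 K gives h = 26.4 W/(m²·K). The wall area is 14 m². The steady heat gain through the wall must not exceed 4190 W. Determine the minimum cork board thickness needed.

L ≈ 4.25 mm

Thermal resistances in series:
R_stainless steel = L/(kA) = 0.0013/(17.3×14) = 5.367×10^-6 K/W
R_carbon steel = L/(kA) = 0.0009/(47.4×14) = 1.356×10^-6 K/W
R_outer film = 1/(h_o·A) = 1/(26.4×14) = 0.002706 K/W
Sum of the known resistances R_other = 0.002712 K/W
Required total resistance R_tot = ΔT/Q_allow = 42/4190 = 0.01002 K/W
R_cork board = R_tot − R_other = 0.007312 K/W
L = R·k·A = 0.007312×0.0415×14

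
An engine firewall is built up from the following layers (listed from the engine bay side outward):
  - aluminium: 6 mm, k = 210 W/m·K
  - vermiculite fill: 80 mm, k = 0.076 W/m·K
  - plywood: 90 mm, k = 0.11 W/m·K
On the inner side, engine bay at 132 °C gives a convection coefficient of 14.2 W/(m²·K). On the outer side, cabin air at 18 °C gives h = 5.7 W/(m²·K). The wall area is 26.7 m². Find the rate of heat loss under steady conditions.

Q ≈ 1440 W

Series thermal resistances:
R_inner film = 1/(h_i·A) = 1/(14.2×26.7) = 0.002638 K/W
R_aluminium = L/(kA) = 0.006/(210×26.7) = 1.07×10^-6 K/W
R_vermiculite fill = L/(kA) = 0.08/(0.076×26.7) = 0.03942 K/W
R_plywood = L/(kA) = 0.09/(0.11×26.7) = 0.03064 K/W
R_outer film = 1/(h_o·A) = 1/(5.7×26.7) = 0.006571 K/W
R_total = 0.07928 K/W
Q = ΔT / R_total = 114 / 0.07928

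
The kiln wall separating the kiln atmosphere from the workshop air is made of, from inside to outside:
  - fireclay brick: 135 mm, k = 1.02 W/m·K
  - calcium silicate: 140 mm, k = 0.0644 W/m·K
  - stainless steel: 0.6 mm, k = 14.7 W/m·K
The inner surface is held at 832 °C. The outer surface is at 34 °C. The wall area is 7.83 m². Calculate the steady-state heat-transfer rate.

Q ≈ 2710 W

Thermal resistances in series:
R_fireclay brick = L/(kA) = 0.135/(1.02×7.83) = 0.0169 K/W
R_calcium silicate = L/(kA) = 0.14/(0.0644×7.83) = 0.2776 K/W
R_stainless steel = L/(kA) = 0.0006/(14.7×7.83) = 5.213×10^-6 K/W
R_total = 0.2945 K/W
Q = ΔT / R_total = 798 / 0.2945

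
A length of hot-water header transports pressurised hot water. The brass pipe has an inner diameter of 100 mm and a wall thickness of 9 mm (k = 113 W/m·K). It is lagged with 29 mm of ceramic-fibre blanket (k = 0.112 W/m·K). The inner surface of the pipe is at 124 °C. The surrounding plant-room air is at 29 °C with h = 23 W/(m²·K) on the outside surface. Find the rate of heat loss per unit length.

Treating each annulus and film as a series resistance:
R_brass pipe wall = ln(59/50)/(2π×113×1) = 2.331×10^-4 K/W
R_ceramic-fibre blanket = ln(88/59)/(2π×0.112×1) = 0.5681 K/W
R_outer film = 1/(h_o·2πr_oL) = 1/(23×2π×0.088×1) = 0.07863 K/W
R_total = 0.647 K/W
Q = ΔT/R_total = 95/0.647

q′ ≈ 147 W/m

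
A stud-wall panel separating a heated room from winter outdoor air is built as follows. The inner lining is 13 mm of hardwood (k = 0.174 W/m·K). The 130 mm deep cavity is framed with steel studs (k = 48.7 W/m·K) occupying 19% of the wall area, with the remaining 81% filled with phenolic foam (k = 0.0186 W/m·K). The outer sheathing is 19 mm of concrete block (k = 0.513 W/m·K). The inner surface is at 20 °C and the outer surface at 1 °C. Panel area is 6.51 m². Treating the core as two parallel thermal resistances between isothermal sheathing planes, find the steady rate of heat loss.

Q ≈ 983 W

Sheathing layers in series; stud and cavity paths in parallel between them.
R_inner = 0.013/(0.174×6.51) = 0.01148 K/W
R_stud  = 0.13/(48.7×0.19×6.51) = 0.002158 K/W
R_cav   = 0.13/(0.0186×0.81×6.51) = 1.325 K/W
1/R_core = 1/R_stud + 1/R_cav → R_core = 0.002155 K/W
R_outer = 0.019/(0.513×6.51) = 0.005689 K/W
R_total = 0.01932 K/W
Q = ΔT/R_total = 19/0.01932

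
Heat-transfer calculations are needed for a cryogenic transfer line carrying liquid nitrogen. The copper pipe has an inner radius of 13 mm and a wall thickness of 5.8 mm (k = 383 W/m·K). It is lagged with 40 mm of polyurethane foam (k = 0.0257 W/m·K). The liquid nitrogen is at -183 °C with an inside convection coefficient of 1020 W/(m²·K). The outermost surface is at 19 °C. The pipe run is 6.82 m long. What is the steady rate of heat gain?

Treating each annulus and film as a series resistance:
R_inner film = 1/(h_i·2πr₁L) = 1/(1020×2π×0.013×6.82) = 0.00176 K/W
R_copper pipe wall = ln(18.8/13)/(2π×383×6.82) = 2.248×10^-5 K/W
R_polyurethane foam = ln(58.8/18.8)/(2π×0.0257×6.82) = 1.035 K/W
R_total = 1.037 K/W
Q = ΔT/R_total = 202/1.037

Q ≈ 195 W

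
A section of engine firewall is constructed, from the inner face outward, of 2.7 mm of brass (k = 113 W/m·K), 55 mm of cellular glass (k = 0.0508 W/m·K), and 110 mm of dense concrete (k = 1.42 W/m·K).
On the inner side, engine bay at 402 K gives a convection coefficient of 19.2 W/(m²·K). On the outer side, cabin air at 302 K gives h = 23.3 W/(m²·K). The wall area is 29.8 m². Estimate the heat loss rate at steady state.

Series thermal resistances:
R_inner film = 1/(h_i·A) = 1/(19.2×29.8) = 0.001748 K/W
R_brass = L/(kA) = 0.0027/(113×29.8) = 8.018×10^-7 K/W
R_cellular glass = L/(kA) = 0.055/(0.0508×29.8) = 0.03633 K/W
R_dense concrete = L/(kA) = 0.11/(1.42×29.8) = 0.002599 K/W
R_outer film = 1/(h_o·A) = 1/(23.3×29.8) = 0.00144 K/W
R_total = 0.04212 K/W
Q = ΔT / R_total = 100 / 0.04212

Q ≈ 2370 W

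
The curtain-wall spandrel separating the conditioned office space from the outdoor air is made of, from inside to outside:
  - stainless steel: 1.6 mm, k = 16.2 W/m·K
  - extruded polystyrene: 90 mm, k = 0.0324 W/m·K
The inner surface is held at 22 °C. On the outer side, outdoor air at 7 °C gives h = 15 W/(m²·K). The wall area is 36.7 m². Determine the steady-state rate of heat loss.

Q ≈ 194 W

Series thermal resistances:
R_stainless steel = L/(kA) = 0.0016/(16.2×36.7) = 2.691×10^-6 K/W
R_extruded polystyrene = L/(kA) = 0.09/(0.0324×36.7) = 0.07569 K/W
R_outer film = 1/(h_o·A) = 1/(15×36.7) = 0.001817 K/W
R_total = 0.07751 K/W
Q = ΔT / R_total = 15 / 0.07751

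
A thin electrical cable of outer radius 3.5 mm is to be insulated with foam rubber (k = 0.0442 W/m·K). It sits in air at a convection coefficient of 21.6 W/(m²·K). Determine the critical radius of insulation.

For a cylinder r_cr = k/h = 0.0442/21.6
r_cr = 2.05 mm; since the bare radius (3.5 mm) is above r_cr, any added insulation will reduce heat loss.

r_cr ≈ 2.05 mm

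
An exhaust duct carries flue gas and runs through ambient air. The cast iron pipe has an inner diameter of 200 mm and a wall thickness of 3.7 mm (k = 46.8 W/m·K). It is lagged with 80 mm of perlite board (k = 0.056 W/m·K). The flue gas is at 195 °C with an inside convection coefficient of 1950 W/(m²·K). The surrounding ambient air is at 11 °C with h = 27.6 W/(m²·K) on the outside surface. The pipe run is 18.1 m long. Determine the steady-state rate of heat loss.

For a radial system each layer contributes R = ln(r_out/r_in)/(2πkL); films add R = 1/(hA).
R_inner film = 1/(h_i·2πr₁L) = 1/(1950×2π×0.1×18.1) = 4.509×10^-5 K/W
R_cast iron pipe wall = ln(103.7/100)/(2π×46.8×18.1) = 6.826×10^-6 K/W
R_perlite board = ln(183.7/103.7)/(2π×0.056×18.1) = 0.08978 K/W
R_outer film = 1/(h_o·2πr_oL) = 1/(27.6×2π×0.1837×18.1) = 0.001734 K/W
R_total = 0.09157 K/W
Q = ΔT/R_total = 184/0.09157

Q ≈ 2010 W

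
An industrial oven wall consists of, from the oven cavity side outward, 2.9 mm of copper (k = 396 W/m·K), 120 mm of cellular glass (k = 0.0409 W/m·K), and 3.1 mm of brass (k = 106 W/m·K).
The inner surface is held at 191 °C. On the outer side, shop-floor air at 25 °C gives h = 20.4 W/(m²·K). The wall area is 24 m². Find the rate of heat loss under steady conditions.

Series thermal resistances:
R_copper = L/(kA) = 0.0029/(396×24) = 3.051×10^-7 K/W
R_cellular glass = L/(kA) = 0.12/(0.0409×24) = 0.1222 K/W
R_brass = L/(kA) = 0.0031/(106×24) = 1.219×10^-6 K/W
R_outer film = 1/(h_o·A) = 1/(20.4×24) = 0.002042 K/W
R_total = 0.1243 K/W
Q = ΔT / R_total = 166 / 0.1243

Q ≈ 1340 W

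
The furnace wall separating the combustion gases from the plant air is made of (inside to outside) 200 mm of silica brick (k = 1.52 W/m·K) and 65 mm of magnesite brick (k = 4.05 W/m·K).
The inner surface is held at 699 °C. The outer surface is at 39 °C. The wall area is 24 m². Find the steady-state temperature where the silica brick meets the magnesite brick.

Using the resistance-network approach (series):
R_silica brick = L/(kA) = 0.2/(1.52×24) = 0.005482 K/W
R_magnesite brick = L/(kA) = 0.065/(4.05×24) = 6.687×10^-4 K/W
R_total = 0.006151 K/W;  Q = ΔT/R_total = 660/0.006151 = 107300 W
T_interface = T_inner − Q·ΣR(inner→interface) = 699 − 107000×0.005482

T ≈ 111 °C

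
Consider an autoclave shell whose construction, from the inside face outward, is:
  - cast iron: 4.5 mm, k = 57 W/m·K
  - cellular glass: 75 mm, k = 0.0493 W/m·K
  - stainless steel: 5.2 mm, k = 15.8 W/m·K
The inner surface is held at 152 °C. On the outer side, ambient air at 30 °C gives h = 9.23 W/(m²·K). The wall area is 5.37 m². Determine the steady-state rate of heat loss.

Q ≈ 402 W

Series thermal resistances:
R_cast iron = L/(kA) = 0.0045/(57×5.37) = 1.47×10^-5 K/W
R_cellular glass = L/(kA) = 0.075/(0.0493×5.37) = 0.2833 K/W
R_stainless steel = L/(kA) = 0.0052/(15.8×5.37) = 6.129×10^-5 K/W
R_outer film = 1/(h_o·A) = 1/(9.23×5.37) = 0.02018 K/W
R_total = 0.3035 K/W
Q = ΔT / R_total = 122 / 0.3035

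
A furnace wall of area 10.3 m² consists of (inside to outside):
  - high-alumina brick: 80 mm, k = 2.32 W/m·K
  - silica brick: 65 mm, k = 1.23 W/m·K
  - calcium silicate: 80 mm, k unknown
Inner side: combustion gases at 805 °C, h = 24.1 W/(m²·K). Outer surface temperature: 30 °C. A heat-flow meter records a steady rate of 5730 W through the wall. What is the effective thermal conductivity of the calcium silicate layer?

Model the wall as resistances in series:
R_inner film = 1/(h_i·A) = 1/(24.1×10.3) = 0.004029 K/W
R_high-alumina brick = L/(kA) = 0.08/(2.32×10.3) = 0.003348 K/W
R_silica brick = L/(kA) = 0.065/(1.23×10.3) = 0.005131 K/W
Sum of known resistances R_other = 0.01251 K/W
Total R = ΔT/Q = 775/5730 = 0.1353 K/W
R_calcium silicate = R_total − R_other = 0.1227 K/W
k = L/(R·A) = 0.08/(0.1227×10.3)

k ≈ 0.0633 W/(m·K)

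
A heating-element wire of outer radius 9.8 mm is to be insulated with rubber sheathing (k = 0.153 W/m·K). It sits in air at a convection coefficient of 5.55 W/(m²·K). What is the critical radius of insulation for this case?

r_cr ≈ 27.6 mm

For a cylinder r_cr = k/h = 0.153/5.55
r_cr = 27.6 mm; since the bare radius (9.8 mm) is below r_cr, adding a thin layer of insulation will *increase* heat loss.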